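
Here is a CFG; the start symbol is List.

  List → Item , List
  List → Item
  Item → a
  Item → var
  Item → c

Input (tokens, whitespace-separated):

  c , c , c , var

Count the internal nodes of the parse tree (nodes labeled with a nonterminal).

[List [Item c] , [List [Item c] , [List [Item c] , [List [Item var]]]]]

8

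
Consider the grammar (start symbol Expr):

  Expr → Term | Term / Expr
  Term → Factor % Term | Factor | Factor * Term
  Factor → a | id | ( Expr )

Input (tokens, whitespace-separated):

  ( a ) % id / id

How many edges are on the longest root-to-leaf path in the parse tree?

[Expr [Term [Factor ( [Expr [Term [Factor a]]] )] % [Term [Factor id]]] / [Expr [Term [Factor id]]]]

6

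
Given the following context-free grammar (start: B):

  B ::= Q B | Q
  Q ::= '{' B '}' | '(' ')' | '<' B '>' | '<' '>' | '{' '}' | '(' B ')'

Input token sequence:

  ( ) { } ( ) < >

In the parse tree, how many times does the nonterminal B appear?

[B [Q ( )] [B [Q { }] [B [Q ( )] [B [Q < >]]]]]

4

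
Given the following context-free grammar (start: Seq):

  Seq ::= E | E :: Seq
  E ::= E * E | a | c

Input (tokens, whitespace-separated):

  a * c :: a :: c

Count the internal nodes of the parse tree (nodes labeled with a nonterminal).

8

[Seq [E [E a] * [E c]] :: [Seq [E a] :: [Seq [E c]]]]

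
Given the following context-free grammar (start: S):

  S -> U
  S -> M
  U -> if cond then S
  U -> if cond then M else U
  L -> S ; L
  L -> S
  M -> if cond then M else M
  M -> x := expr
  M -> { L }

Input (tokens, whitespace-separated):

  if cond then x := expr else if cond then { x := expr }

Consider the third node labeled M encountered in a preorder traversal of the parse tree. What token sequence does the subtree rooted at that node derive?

[S [U if cond then [M x := expr] else [U if cond then [S [M { [L [S [M x := expr]]] }]]]]]

x := expr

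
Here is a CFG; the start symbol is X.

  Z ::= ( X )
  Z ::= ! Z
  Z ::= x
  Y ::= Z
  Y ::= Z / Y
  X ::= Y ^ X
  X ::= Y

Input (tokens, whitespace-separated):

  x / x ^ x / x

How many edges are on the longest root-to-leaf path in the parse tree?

5

[X [Y [Z x] / [Y [Z x]]] ^ [X [Y [Z x] / [Y [Z x]]]]]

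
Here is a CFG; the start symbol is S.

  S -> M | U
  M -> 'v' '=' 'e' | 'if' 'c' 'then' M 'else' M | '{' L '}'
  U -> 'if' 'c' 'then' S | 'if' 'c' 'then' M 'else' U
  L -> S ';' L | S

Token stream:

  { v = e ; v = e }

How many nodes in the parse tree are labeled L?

[S [M { [L [S [M v = e]] ; [L [S [M v = e]]]] }]]

2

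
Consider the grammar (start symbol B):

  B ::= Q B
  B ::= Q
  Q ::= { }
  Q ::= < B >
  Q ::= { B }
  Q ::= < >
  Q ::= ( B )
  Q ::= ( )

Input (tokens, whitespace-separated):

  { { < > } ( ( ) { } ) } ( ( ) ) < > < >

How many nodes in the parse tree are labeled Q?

10

[B [Q { [B [Q { [B [Q < >]] }] [B [Q ( [B [Q ( )] [B [Q { }]]] )]]] }] [B [Q ( [B [Q ( )]] )] [B [Q < >] [B [Q < >]]]]]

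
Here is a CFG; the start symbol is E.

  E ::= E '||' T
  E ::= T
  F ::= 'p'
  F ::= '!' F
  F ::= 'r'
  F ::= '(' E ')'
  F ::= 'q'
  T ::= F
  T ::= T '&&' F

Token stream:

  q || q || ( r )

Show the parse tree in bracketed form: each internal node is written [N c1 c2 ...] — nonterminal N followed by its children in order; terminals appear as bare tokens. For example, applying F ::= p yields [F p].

E
E || T
E || T || T
T || T || T
F || T || T
q || T || T
q || F || T
q || q || T
q || q || F
q || q || ( E )
q || q || ( T )
q || q || ( F )
q || q || ( r )

[E [E [E [T [F q]]] || [T [F q]]] || [T [F ( [E [T [F r]]] )]]]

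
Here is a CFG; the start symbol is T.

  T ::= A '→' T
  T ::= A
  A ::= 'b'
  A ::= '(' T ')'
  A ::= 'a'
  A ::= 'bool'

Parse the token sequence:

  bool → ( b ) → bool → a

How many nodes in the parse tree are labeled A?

[T [A bool] → [T [A ( [T [A b]] )] → [T [A bool] → [T [A a]]]]]

5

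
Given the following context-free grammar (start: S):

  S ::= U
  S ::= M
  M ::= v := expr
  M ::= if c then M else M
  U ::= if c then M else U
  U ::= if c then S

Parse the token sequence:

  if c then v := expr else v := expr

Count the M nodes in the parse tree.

[S [M if c then [M v := expr] else [M v := expr]]]

3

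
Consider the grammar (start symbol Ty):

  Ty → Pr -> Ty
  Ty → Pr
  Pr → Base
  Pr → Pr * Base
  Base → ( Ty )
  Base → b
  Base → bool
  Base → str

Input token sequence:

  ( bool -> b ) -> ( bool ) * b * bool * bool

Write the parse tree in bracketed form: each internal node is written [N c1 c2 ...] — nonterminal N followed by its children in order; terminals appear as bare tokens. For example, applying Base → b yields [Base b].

Ty
Pr -> Ty
Base -> Ty
( Ty ) -> Ty
( Pr -> Ty ) -> Ty
( Base -> Ty ) -> Ty
( bool -> Ty ) -> Ty
( bool -> Pr ) -> Ty
( bool -> Base ) -> Ty
( bool -> b ) -> Ty
( bool -> b ) -> Pr
( bool -> b ) -> Pr * Base
( bool -> b ) -> Pr * Base * Base
( bool -> b ) -> Pr * Base * Base * Base
( bool -> b ) -> Base * Base * Base * Base
( bool -> b ) -> ( Ty ) * Base * Base * Base
( bool -> b ) -> ( Pr ) * Base * Base * Base
( bool -> b ) -> ( Base ) * Base * Base * Base
( bool -> b ) -> ( bool ) * Base * Base * Base
( bool -> b ) -> ( bool ) * b * Base * Base
( bool -> b ) -> ( bool ) * b * bool * Base
( bool -> b ) -> ( bool ) * b * bool * bool

[Ty [Pr [Base ( [Ty [Pr [Base bool]] -> [Ty [Pr [Base b]]]] )]] -> [Ty [Pr [Pr [Pr [Pr [Base ( [Ty [Pr [Base bool]]] )]] * [Base b]] * [Base bool]] * [Base bool]]]]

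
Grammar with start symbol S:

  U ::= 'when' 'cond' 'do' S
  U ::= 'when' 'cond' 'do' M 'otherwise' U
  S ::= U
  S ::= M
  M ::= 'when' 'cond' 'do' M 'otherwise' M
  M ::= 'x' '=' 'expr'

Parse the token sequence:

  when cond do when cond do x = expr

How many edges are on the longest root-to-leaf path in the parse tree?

[S [U when cond do [S [U when cond do [S [M x = expr]]]]]]

6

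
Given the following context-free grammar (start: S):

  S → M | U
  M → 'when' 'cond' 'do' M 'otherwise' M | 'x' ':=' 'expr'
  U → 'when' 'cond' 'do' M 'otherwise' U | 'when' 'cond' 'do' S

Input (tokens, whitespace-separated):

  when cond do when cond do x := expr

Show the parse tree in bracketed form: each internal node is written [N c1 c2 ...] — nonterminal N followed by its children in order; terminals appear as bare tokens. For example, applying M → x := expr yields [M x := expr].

[S [U when cond do [S [U when cond do [S [M x := expr]]]]]]

S
U
when cond do S
when cond do U
when cond do when cond do S
when cond do when cond do M
when cond do when cond do x := expr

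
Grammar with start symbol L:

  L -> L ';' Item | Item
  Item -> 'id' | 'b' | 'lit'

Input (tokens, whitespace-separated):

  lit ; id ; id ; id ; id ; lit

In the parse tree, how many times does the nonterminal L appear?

6

[L [L [L [L [L [L [Item lit]] ; [Item id]] ; [Item id]] ; [Item id]] ; [Item id]] ; [Item lit]]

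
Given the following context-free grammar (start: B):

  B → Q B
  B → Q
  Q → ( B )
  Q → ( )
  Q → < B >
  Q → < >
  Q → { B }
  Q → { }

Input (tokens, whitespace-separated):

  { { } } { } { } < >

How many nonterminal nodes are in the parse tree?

10

[B [Q { [B [Q { }]] }] [B [Q { }] [B [Q { }] [B [Q < >]]]]]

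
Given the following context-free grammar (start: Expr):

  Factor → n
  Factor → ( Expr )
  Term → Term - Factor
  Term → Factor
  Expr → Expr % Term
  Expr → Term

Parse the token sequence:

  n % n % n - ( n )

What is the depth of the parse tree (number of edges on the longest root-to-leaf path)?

[Expr [Expr [Expr [Term [Factor n]]] % [Term [Factor n]]] % [Term [Term [Factor n]] - [Factor ( [Expr [Term [Factor n]]] )]]]

6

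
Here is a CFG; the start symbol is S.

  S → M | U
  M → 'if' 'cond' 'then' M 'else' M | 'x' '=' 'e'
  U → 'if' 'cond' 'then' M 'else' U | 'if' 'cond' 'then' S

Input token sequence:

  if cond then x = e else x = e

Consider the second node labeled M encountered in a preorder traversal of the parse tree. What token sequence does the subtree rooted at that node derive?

x = e

[S [M if cond then [M x = e] else [M x = e]]]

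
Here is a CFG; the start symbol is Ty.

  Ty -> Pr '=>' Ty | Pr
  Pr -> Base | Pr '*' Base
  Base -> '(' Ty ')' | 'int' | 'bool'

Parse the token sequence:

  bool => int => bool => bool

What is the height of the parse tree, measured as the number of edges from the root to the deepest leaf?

6

[Ty [Pr [Base bool]] => [Ty [Pr [Base int]] => [Ty [Pr [Base bool]] => [Ty [Pr [Base bool]]]]]]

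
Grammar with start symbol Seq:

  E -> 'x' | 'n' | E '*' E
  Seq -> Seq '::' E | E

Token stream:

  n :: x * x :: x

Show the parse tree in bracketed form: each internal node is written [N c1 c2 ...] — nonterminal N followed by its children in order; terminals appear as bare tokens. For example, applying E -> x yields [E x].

[Seq [Seq [Seq [E n]] :: [E [E x] * [E x]]] :: [E x]]

Seq
Seq :: E
Seq :: E :: E
E :: E :: E
n :: E :: E
n :: E * E :: E
n :: x * E :: E
n :: x * x :: E
n :: x * x :: x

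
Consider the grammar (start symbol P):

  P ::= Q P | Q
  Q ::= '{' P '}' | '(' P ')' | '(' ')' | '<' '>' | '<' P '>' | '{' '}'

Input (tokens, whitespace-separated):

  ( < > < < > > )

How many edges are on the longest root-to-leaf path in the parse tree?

7

[P [Q ( [P [Q < >] [P [Q < [P [Q < >]] >]]] )]]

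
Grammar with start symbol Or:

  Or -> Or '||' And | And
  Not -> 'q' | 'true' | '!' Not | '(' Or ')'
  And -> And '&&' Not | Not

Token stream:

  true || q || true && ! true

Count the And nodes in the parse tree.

[Or [Or [Or [And [Not true]]] || [And [Not q]]] || [And [And [Not true]] && [Not ! [Not true]]]]

4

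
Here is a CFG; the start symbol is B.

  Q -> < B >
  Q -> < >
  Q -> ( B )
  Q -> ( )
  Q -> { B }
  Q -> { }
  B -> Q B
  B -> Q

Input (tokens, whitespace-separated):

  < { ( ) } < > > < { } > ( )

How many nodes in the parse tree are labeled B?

[B [Q < [B [Q { [B [Q ( )]] }] [B [Q < >]]] >] [B [Q < [B [Q { }]] >] [B [Q ( )]]]]

7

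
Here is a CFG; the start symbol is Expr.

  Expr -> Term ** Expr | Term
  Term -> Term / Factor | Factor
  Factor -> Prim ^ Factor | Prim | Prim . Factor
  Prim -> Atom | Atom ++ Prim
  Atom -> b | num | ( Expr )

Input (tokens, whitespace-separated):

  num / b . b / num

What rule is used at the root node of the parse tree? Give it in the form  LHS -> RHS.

[Expr [Term [Term [Term [Factor [Prim [Atom num]]]] / [Factor [Prim [Atom b]] . [Factor [Prim [Atom b]]]]] / [Factor [Prim [Atom num]]]]]

Expr -> Term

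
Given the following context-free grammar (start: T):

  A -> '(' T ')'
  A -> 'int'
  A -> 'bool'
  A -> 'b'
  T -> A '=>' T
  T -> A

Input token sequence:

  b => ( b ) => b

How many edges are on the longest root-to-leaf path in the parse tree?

5

[T [A b] => [T [A ( [T [A b]] )] => [T [A b]]]]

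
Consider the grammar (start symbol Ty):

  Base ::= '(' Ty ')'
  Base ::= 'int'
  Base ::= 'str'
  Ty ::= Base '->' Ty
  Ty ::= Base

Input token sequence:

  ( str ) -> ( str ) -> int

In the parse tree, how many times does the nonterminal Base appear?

[Ty [Base ( [Ty [Base str]] )] -> [Ty [Base ( [Ty [Base str]] )] -> [Ty [Base int]]]]

5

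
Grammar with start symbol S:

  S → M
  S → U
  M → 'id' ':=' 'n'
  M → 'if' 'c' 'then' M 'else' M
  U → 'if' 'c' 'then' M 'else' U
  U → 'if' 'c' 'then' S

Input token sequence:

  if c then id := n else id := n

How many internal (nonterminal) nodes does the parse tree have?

4

[S [M if c then [M id := n] else [M id := n]]]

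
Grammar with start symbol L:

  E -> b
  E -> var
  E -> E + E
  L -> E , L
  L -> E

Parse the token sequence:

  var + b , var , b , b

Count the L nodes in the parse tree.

4

[L [E [E var] + [E b]] , [L [E var] , [L [E b] , [L [E b]]]]]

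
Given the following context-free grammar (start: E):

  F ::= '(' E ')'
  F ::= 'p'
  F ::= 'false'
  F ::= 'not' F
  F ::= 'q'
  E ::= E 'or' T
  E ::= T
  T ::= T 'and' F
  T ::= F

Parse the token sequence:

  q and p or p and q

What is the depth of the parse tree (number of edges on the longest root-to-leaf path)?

5

[E [E [T [T [F q]] and [F p]]] or [T [T [F p]] and [F q]]]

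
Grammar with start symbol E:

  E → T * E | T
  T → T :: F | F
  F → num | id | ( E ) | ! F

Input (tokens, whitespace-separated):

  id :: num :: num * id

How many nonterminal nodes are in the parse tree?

[E [T [T [T [F id]] :: [F num]] :: [F num]] * [E [T [F id]]]]

10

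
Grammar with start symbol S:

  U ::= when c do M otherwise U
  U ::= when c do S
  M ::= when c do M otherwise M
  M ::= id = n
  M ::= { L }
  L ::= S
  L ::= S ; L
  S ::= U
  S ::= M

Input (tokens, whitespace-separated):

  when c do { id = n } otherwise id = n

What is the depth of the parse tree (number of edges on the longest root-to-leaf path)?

6

[S [M when c do [M { [L [S [M id = n]]] }] otherwise [M id = n]]]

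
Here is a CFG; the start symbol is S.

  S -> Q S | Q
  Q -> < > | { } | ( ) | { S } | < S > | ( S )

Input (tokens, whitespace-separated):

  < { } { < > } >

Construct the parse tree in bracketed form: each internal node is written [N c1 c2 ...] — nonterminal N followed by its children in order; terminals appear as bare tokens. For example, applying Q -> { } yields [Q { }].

S
Q
< S >
< Q S >
< { } S >
< { } Q >
< { } { S } >
< { } { Q } >
< { } { < > } >

[S [Q < [S [Q { }] [S [Q { [S [Q < >]] }]]] >]]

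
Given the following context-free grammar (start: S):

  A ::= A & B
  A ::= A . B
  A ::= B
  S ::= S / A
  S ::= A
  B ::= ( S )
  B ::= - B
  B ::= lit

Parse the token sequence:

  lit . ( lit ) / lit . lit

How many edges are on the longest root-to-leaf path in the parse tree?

[S [S [A [A [B lit]] . [B ( [S [A [B lit]]] )]]] / [A [A [B lit]] . [B lit]]]

7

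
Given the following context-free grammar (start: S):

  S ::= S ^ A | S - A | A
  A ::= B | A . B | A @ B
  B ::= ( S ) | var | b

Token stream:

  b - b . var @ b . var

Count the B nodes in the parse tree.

5

[S [S [A [B b]]] - [A [A [A [A [B b]] . [B var]] @ [B b]] . [B var]]]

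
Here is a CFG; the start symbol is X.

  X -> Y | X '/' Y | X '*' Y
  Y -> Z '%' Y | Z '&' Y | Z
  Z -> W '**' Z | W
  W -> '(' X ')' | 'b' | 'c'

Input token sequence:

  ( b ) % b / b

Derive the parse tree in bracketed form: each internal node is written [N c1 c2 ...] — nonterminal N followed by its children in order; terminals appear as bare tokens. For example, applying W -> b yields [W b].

[X [X [Y [Z [W ( [X [Y [Z [W b]]]] )]] % [Y [Z [W b]]]]] / [Y [Z [W b]]]]

X
X / Y
Y / Y
Z % Y / Y
W % Y / Y
( X ) % Y / Y
( Y ) % Y / Y
( Z ) % Y / Y
( W ) % Y / Y
( b ) % Y / Y
( b ) % Z / Y
( b ) % W / Y
( b ) % b / Y
( b ) % b / Z
( b ) % b / W
( b ) % b / b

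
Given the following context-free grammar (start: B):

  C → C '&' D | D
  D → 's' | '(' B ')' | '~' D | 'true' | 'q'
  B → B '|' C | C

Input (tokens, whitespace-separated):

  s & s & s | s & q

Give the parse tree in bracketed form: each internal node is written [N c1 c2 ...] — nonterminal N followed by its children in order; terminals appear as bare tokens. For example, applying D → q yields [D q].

B
B | C
C | C
C & D | C
C & D & D | C
D & D & D | C
s & D & D | C
s & s & D | C
s & s & s | C
s & s & s | C & D
s & s & s | D & D
s & s & s | s & D
s & s & s | s & q

[B [B [C [C [C [D s]] & [D s]] & [D s]]] | [C [C [D s]] & [D q]]]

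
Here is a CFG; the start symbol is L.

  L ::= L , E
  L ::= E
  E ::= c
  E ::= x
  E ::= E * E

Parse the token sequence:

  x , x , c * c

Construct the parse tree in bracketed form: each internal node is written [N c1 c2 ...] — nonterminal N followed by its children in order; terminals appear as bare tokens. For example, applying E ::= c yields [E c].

L
L , E
L , E , E
E , E , E
x , E , E
x , x , E
x , x , E * E
x , x , c * E
x , x , c * c

[L [L [L [E x]] , [E x]] , [E [E c] * [E c]]]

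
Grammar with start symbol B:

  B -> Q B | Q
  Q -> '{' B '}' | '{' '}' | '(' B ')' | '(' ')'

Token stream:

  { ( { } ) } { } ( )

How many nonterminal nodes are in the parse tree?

10

[B [Q { [B [Q ( [B [Q { }]] )]] }] [B [Q { }] [B [Q ( )]]]]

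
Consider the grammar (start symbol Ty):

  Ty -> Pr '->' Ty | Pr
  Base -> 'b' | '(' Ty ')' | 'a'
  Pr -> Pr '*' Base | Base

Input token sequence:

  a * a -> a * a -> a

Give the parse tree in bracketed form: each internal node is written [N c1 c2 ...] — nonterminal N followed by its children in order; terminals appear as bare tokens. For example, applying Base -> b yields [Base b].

[Ty [Pr [Pr [Base a]] * [Base a]] -> [Ty [Pr [Pr [Base a]] * [Base a]] -> [Ty [Pr [Base a]]]]]

Ty
Pr -> Ty
Pr * Base -> Ty
Base * Base -> Ty
a * Base -> Ty
a * a -> Ty
a * a -> Pr -> Ty
a * a -> Pr * Base -> Ty
a * a -> Base * Base -> Ty
a * a -> a * Base -> Ty
a * a -> a * a -> Ty
a * a -> a * a -> Pr
a * a -> a * a -> Base
a * a -> a * a -> a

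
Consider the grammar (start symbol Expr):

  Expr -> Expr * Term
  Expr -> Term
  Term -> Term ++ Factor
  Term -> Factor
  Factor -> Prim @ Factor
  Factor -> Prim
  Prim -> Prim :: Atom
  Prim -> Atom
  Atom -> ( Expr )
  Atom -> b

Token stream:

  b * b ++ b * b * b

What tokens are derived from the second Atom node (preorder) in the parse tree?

b

[Expr [Expr [Expr [Expr [Term [Factor [Prim [Atom b]]]]] * [Term [Term [Factor [Prim [Atom b]]]] ++ [Factor [Prim [Atom b]]]]] * [Term [Factor [Prim [Atom b]]]]] * [Term [Factor [Prim [Atom b]]]]]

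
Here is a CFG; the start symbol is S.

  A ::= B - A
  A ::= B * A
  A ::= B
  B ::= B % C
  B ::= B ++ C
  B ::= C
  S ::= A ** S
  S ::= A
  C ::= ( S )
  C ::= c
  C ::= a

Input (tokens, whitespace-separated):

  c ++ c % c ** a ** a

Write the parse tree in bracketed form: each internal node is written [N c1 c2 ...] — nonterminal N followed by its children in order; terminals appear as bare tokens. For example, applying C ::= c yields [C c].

[S [A [B [B [B [C c]] ++ [C c]] % [C c]]] ** [S [A [B [C a]]] ** [S [A [B [C a]]]]]]

S
A ** S
B ** S
B % C ** S
B ++ C % C ** S
C ++ C % C ** S
c ++ C % C ** S
c ++ c % C ** S
c ++ c % c ** S
c ++ c % c ** A ** S
c ++ c % c ** B ** S
c ++ c % c ** C ** S
c ++ c % c ** a ** S
c ++ c % c ** a ** A
c ++ c % c ** a ** B
c ++ c % c ** a ** C
c ++ c % c ** a ** a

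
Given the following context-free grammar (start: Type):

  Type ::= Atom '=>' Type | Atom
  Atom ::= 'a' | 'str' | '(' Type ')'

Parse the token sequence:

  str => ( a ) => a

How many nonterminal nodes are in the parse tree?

8

[Type [Atom str] => [Type [Atom ( [Type [Atom a]] )] => [Type [Atom a]]]]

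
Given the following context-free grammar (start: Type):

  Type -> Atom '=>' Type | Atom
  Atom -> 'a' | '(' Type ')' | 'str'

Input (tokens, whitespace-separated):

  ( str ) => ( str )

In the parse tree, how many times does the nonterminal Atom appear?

4

[Type [Atom ( [Type [Atom str]] )] => [Type [Atom ( [Type [Atom str]] )]]]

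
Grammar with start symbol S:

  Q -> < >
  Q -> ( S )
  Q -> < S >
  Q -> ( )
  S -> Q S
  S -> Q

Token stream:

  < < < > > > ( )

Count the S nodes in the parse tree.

[S [Q < [S [Q < [S [Q < >]] >]] >] [S [Q ( )]]]

4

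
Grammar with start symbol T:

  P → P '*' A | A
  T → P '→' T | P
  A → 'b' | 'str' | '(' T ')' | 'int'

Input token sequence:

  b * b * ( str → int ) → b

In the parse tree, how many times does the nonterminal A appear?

[T [P [P [P [A b]] * [A b]] * [A ( [T [P [A str]] → [T [P [A int]]]] )]] → [T [P [A b]]]]

6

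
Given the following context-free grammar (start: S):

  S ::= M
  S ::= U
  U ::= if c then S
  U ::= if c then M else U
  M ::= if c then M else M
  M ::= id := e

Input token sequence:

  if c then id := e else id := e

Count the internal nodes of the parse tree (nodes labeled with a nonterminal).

[S [M if c then [M id := e] else [M id := e]]]

4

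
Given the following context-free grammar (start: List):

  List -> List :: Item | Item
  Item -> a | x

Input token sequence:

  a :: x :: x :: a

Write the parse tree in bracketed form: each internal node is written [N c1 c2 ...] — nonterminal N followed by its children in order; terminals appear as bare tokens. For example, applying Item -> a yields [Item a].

[List [List [List [List [Item a]] :: [Item x]] :: [Item x]] :: [Item a]]

List
List :: Item
List :: Item :: Item
List :: Item :: Item :: Item
Item :: Item :: Item :: Item
a :: Item :: Item :: Item
a :: x :: Item :: Item
a :: x :: x :: Item
a :: x :: x :: a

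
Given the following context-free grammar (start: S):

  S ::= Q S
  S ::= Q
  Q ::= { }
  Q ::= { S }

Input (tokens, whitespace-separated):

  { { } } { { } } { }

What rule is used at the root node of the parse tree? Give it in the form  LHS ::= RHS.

[S [Q { [S [Q { }]] }] [S [Q { [S [Q { }]] }] [S [Q { }]]]]

S ::= Q S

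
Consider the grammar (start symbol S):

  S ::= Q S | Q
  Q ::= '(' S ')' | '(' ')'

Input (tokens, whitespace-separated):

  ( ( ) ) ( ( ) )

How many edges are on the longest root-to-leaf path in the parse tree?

[S [Q ( [S [Q ( )]] )] [S [Q ( [S [Q ( )]] )]]]

5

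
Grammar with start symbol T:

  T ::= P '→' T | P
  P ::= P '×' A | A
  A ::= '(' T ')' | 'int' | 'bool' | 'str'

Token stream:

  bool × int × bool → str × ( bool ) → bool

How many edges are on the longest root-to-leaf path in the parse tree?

7

[T [P [P [P [A bool]] × [A int]] × [A bool]] → [T [P [P [A str]] × [A ( [T [P [A bool]]] )]] → [T [P [A bool]]]]]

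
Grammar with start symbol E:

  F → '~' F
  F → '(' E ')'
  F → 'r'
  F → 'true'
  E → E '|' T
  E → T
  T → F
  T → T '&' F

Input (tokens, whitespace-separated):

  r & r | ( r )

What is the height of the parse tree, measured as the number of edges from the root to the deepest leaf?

[E [E [T [T [F r]] & [F r]]] | [T [F ( [E [T [F r]]] )]]]

6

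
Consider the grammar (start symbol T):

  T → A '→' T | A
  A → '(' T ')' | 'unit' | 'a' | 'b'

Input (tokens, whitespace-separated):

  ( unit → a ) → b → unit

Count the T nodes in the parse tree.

[T [A ( [T [A unit] → [T [A a]]] )] → [T [A b] → [T [A unit]]]]

5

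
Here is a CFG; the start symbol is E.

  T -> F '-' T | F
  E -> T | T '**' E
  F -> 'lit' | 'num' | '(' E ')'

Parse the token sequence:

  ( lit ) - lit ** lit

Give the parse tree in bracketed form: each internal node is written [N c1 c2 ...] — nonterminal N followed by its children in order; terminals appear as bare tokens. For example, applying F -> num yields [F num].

[E [T [F ( [E [T [F lit]]] )] - [T [F lit]]] ** [E [T [F lit]]]]

E
T ** E
F - T ** E
( E ) - T ** E
( T ) - T ** E
( F ) - T ** E
( lit ) - T ** E
( lit ) - F ** E
( lit ) - lit ** E
( lit ) - lit ** T
( lit ) - lit ** F
( lit ) - lit ** lit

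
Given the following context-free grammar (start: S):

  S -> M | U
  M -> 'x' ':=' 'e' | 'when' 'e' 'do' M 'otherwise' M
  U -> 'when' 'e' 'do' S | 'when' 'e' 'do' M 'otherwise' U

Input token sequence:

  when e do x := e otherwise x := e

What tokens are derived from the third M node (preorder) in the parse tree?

x := e

[S [M when e do [M x := e] otherwise [M x := e]]]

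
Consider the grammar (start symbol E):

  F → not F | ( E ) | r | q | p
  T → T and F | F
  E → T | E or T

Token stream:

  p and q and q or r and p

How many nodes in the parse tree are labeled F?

[E [E [T [T [T [F p]] and [F q]] and [F q]]] or [T [T [F r]] and [F p]]]

5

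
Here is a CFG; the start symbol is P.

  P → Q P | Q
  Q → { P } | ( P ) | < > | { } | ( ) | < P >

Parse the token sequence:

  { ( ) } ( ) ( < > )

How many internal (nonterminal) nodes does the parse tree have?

10

[P [Q { [P [Q ( )]] }] [P [Q ( )] [P [Q ( [P [Q < >]] )]]]]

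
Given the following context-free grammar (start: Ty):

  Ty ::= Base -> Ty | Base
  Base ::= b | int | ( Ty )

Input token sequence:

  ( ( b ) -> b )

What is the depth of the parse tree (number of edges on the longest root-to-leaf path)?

[Ty [Base ( [Ty [Base ( [Ty [Base b]] )] -> [Ty [Base b]]] )]]

6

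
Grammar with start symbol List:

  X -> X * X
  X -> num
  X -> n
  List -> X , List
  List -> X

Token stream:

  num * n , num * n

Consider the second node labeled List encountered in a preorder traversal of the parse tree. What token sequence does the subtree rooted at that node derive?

num * n

[List [X [X num] * [X n]] , [List [X [X num] * [X n]]]]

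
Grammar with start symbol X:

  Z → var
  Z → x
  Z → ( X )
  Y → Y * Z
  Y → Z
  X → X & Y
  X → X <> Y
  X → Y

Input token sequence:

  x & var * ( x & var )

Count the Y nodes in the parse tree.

[X [X [Y [Z x]]] & [Y [Y [Z var]] * [Z ( [X [X [Y [Z x]]] & [Y [Z var]]] )]]]

5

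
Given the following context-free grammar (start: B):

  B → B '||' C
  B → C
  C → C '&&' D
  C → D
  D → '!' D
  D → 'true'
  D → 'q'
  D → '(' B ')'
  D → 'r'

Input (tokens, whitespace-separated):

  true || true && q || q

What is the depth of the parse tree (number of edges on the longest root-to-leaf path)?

5

[B [B [B [C [D true]]] || [C [C [D true]] && [D q]]] || [C [D q]]]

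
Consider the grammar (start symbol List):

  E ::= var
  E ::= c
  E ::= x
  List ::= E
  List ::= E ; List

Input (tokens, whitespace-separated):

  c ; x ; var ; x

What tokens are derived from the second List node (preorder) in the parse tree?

x ; var ; x

[List [E c] ; [List [E x] ; [List [E var] ; [List [E x]]]]]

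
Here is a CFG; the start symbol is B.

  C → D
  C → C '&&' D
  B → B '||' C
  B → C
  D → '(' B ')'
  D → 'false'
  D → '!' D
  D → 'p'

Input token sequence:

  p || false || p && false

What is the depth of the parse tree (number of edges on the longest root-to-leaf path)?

5

[B [B [B [C [D p]]] || [C [D false]]] || [C [C [D p]] && [D false]]]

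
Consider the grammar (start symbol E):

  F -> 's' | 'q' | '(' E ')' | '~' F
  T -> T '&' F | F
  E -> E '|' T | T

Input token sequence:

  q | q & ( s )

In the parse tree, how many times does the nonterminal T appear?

[E [E [T [F q]]] | [T [T [F q]] & [F ( [E [T [F s]]] )]]]

4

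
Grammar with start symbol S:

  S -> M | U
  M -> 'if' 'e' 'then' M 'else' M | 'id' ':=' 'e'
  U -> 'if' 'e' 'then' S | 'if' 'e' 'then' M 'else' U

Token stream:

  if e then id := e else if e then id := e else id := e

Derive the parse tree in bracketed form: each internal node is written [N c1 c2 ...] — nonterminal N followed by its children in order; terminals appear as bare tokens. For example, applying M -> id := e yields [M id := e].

[S [M if e then [M id := e] else [M if e then [M id := e] else [M id := e]]]]

S
M
if e then M else M
if e then id := e else M
if e then id := e else if e then M else M
if e then id := e else if e then id := e else M
if e then id := e else if e then id := e else id := e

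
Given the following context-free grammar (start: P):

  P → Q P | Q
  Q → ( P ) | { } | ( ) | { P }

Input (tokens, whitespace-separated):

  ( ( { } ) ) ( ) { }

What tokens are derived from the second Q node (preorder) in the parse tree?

[P [Q ( [P [Q ( [P [Q { }]] )]] )] [P [Q ( )] [P [Q { }]]]]

( { } )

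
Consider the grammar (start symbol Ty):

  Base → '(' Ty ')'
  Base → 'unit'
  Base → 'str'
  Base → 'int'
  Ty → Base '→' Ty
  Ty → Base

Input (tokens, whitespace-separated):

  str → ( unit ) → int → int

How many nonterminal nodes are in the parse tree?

[Ty [Base str] → [Ty [Base ( [Ty [Base unit]] )] → [Ty [Base int] → [Ty [Base int]]]]]

10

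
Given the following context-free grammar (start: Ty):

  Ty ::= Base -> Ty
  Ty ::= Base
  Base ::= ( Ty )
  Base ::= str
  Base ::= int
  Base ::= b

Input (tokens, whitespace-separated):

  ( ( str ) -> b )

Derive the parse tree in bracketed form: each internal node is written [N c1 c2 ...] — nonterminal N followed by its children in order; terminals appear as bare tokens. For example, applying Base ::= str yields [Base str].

[Ty [Base ( [Ty [Base ( [Ty [Base str]] )] -> [Ty [Base b]]] )]]

Ty
Base
( Ty )
( Base -> Ty )
( ( Ty ) -> Ty )
( ( Base ) -> Ty )
( ( str ) -> Ty )
( ( str ) -> Base )
( ( str ) -> b )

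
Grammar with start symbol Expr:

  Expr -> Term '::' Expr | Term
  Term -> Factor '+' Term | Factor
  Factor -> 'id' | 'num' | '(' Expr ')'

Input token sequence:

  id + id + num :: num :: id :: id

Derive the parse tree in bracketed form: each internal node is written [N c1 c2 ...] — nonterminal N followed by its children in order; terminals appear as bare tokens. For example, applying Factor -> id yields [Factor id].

[Expr [Term [Factor id] + [Term [Factor id] + [Term [Factor num]]]] :: [Expr [Term [Factor num]] :: [Expr [Term [Factor id]] :: [Expr [Term [Factor id]]]]]]

Expr
Term :: Expr
Factor + Term :: Expr
id + Term :: Expr
id + Factor + Term :: Expr
id + id + Term :: Expr
id + id + Factor :: Expr
id + id + num :: Expr
id + id + num :: Term :: Expr
id + id + num :: Factor :: Expr
id + id + num :: num :: Expr
id + id + num :: num :: Term :: Expr
id + id + num :: num :: Factor :: Expr
id + id + num :: num :: id :: Expr
id + id + num :: num :: id :: Term
id + id + num :: num :: id :: Factor
id + id + num :: num :: id :: id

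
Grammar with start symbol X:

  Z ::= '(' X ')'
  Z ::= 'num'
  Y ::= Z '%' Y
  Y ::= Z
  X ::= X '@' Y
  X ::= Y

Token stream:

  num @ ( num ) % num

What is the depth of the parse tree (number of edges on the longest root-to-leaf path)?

[X [X [Y [Z num]]] @ [Y [Z ( [X [Y [Z num]]] )] % [Y [Z num]]]]

6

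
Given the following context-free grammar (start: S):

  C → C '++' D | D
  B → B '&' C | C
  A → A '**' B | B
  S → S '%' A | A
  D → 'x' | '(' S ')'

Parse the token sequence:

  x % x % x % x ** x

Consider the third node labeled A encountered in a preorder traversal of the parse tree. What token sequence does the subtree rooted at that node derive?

[S [S [S [S [A [B [C [D x]]]]] % [A [B [C [D x]]]]] % [A [B [C [D x]]]]] % [A [A [B [C [D x]]]] ** [B [C [D x]]]]]

x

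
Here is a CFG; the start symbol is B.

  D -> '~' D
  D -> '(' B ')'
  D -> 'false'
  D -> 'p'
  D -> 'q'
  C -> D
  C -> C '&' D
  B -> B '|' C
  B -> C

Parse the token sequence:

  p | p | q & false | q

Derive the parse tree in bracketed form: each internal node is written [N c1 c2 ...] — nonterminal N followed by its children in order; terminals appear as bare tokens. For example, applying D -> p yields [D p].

B
B | C
B | C | C
B | C | C | C
C | C | C | C
D | C | C | C
p | C | C | C
p | D | C | C
p | p | C | C
p | p | C & D | C
p | p | D & D | C
p | p | q & D | C
p | p | q & false | C
p | p | q & false | D
p | p | q & false | q

[B [B [B [B [C [D p]]] | [C [D p]]] | [C [C [D q]] & [D false]]] | [C [D q]]]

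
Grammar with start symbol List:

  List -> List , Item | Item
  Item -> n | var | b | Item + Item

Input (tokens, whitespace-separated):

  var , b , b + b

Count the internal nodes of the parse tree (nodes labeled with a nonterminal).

[List [List [List [Item var]] , [Item b]] , [Item [Item b] + [Item b]]]

8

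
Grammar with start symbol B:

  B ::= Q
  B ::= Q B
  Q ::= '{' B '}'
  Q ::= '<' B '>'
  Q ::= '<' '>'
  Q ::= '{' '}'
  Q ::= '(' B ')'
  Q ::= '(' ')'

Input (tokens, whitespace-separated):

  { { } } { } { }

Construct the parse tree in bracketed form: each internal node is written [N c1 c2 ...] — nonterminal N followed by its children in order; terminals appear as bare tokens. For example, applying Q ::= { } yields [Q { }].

[B [Q { [B [Q { }]] }] [B [Q { }] [B [Q { }]]]]

B
Q B
{ B } B
{ Q } B
{ { } } B
{ { } } Q B
{ { } } { } B
{ { } } { } Q
{ { } } { } { }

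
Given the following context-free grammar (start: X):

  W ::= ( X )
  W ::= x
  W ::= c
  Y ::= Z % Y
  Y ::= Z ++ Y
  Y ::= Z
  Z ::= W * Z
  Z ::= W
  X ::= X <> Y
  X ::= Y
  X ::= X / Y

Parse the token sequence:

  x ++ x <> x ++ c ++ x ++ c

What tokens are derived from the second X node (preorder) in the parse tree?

x ++ x

[X [X [Y [Z [W x]] ++ [Y [Z [W x]]]]] <> [Y [Z [W x]] ++ [Y [Z [W c]] ++ [Y [Z [W x]] ++ [Y [Z [W c]]]]]]]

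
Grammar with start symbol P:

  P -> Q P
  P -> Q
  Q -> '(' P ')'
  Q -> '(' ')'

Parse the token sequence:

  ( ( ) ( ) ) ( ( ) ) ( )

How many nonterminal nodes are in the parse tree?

[P [Q ( [P [Q ( )] [P [Q ( )]]] )] [P [Q ( [P [Q ( )]] )] [P [Q ( )]]]]

12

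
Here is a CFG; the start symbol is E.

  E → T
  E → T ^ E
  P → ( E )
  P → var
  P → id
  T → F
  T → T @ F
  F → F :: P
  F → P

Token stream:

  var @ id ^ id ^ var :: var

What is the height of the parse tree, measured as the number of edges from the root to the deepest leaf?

7

[E [T [T [F [P var]]] @ [F [P id]]] ^ [E [T [F [P id]]] ^ [E [T [F [F [P var]] :: [P var]]]]]]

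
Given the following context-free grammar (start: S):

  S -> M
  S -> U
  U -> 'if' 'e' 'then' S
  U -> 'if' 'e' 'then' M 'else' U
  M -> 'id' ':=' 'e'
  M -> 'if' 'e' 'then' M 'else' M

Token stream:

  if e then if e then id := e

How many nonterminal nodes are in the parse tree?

6

[S [U if e then [S [U if e then [S [M id := e]]]]]]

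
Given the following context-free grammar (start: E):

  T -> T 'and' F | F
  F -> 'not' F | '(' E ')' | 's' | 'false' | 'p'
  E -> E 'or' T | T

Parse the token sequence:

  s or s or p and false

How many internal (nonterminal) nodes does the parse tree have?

[E [E [E [T [F s]]] or [T [F s]]] or [T [T [F p]] and [F false]]]

11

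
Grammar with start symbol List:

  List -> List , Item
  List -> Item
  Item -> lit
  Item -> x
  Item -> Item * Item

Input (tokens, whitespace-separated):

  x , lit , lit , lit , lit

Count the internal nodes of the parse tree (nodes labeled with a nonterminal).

10

[List [List [List [List [List [Item x]] , [Item lit]] , [Item lit]] , [Item lit]] , [Item lit]]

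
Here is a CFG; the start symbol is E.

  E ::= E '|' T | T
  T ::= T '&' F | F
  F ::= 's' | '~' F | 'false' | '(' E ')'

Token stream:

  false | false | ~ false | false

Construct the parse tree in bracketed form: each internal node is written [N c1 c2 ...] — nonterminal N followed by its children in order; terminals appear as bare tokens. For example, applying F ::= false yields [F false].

E
E | T
E | T | T
E | T | T | T
T | T | T | T
F | T | T | T
false | T | T | T
false | F | T | T
false | false | T | T
false | false | F | T
false | false | ~ F | T
false | false | ~ false | T
false | false | ~ false | F
false | false | ~ false | false

[E [E [E [E [T [F false]]] | [T [F false]]] | [T [F ~ [F false]]]] | [T [F false]]]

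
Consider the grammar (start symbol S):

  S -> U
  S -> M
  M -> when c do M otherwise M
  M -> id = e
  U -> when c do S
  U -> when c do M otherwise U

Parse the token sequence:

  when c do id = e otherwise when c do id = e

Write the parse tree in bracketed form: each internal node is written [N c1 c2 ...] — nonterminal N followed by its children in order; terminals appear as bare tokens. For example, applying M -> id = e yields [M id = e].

S
U
when c do M otherwise U
when c do id = e otherwise U
when c do id = e otherwise when c do S
when c do id = e otherwise when c do M
when c do id = e otherwise when c do id = e

[S [U when c do [M id = e] otherwise [U when c do [S [M id = e]]]]]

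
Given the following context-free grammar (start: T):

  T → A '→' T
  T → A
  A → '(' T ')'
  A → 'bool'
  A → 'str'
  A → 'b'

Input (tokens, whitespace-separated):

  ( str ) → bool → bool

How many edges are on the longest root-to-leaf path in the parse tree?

[T [A ( [T [A str]] )] → [T [A bool] → [T [A bool]]]]

4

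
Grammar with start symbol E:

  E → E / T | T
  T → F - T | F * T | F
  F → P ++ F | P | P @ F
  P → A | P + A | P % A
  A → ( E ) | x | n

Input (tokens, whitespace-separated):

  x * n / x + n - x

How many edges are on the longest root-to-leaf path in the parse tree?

[E [E [T [F [P [A x]]] * [T [F [P [A n]]]]]] / [T [F [P [P [A x]] + [A n]]] - [T [F [P [A x]]]]]]

7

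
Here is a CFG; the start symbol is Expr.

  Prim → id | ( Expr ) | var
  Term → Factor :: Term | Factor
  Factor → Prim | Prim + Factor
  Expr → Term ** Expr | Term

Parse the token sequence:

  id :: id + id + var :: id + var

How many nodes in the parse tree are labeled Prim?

[Expr [Term [Factor [Prim id]] :: [Term [Factor [Prim id] + [Factor [Prim id] + [Factor [Prim var]]]] :: [Term [Factor [Prim id] + [Factor [Prim var]]]]]]]

6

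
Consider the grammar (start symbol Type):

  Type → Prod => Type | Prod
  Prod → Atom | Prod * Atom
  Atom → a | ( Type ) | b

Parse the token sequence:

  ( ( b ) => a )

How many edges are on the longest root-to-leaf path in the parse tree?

[Type [Prod [Atom ( [Type [Prod [Atom ( [Type [Prod [Atom b]]] )]] => [Type [Prod [Atom a]]]] )]]]

9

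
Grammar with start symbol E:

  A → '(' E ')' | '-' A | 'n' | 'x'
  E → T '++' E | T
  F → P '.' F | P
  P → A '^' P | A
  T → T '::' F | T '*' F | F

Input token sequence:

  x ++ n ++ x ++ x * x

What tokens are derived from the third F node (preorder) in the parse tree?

x

[E [T [F [P [A x]]]] ++ [E [T [F [P [A n]]]] ++ [E [T [F [P [A x]]]] ++ [E [T [T [F [P [A x]]]] * [F [P [A x]]]]]]]]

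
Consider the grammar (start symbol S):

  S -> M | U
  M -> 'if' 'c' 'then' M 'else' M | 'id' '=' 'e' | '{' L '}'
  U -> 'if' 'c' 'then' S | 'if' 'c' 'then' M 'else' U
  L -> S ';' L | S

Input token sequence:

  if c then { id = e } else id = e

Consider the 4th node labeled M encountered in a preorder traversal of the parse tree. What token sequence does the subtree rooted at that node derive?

id = e

[S [M if c then [M { [L [S [M id = e]]] }] else [M id = e]]]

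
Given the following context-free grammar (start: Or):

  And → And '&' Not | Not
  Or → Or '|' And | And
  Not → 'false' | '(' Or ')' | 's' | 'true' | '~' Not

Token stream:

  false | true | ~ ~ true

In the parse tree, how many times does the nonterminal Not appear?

[Or [Or [Or [And [Not false]]] | [And [Not true]]] | [And [Not ~ [Not ~ [Not true]]]]]

5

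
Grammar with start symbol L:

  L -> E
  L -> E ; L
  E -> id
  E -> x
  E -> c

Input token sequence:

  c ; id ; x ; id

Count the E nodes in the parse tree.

4

[L [E c] ; [L [E id] ; [L [E x] ; [L [E id]]]]]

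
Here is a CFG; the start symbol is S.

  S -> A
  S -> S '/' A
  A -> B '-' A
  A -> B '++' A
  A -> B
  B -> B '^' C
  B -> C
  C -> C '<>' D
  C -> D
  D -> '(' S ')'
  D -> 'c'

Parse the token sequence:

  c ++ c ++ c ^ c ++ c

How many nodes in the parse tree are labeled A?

[S [A [B [C [D c]]] ++ [A [B [C [D c]]] ++ [A [B [B [C [D c]]] ^ [C [D c]]] ++ [A [B [C [D c]]]]]]]]

4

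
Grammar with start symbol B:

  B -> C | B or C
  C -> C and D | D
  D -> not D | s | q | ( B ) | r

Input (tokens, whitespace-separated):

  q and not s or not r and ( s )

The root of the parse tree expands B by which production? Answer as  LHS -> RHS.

B -> B or C

[B [B [C [C [D q]] and [D not [D s]]]] or [C [C [D not [D r]]] and [D ( [B [C [D s]]] )]]]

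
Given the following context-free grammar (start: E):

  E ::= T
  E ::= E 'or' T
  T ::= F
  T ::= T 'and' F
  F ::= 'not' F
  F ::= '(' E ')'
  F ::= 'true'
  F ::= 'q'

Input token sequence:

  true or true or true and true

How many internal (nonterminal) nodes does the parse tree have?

[E [E [E [T [F true]]] or [T [F true]]] or [T [T [F true]] and [F true]]]

11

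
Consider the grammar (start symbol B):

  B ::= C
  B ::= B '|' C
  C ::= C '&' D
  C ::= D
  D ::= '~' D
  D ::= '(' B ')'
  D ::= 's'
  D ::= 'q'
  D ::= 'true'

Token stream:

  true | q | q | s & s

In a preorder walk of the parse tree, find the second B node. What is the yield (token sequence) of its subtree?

[B [B [B [B [C [D true]]] | [C [D q]]] | [C [D q]]] | [C [C [D s]] & [D s]]]

true | q | q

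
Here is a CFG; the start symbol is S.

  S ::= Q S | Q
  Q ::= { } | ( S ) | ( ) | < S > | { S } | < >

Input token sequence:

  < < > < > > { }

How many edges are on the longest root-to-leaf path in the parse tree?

5

[S [Q < [S [Q < >] [S [Q < >]]] >] [S [Q { }]]]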